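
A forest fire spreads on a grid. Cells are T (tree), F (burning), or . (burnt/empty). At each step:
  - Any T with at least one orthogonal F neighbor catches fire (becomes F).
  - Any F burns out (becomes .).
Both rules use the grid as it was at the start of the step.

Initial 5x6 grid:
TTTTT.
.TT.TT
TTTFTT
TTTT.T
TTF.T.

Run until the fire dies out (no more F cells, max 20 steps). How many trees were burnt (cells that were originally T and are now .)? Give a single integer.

Step 1: +5 fires, +2 burnt (F count now 5)
Step 2: +6 fires, +5 burnt (F count now 6)
Step 3: +7 fires, +6 burnt (F count now 7)
Step 4: +2 fires, +7 burnt (F count now 2)
Step 5: +1 fires, +2 burnt (F count now 1)
Step 6: +0 fires, +1 burnt (F count now 0)
Fire out after step 6
Initially T: 22, now '.': 29
Total burnt (originally-T cells now '.'): 21

Answer: 21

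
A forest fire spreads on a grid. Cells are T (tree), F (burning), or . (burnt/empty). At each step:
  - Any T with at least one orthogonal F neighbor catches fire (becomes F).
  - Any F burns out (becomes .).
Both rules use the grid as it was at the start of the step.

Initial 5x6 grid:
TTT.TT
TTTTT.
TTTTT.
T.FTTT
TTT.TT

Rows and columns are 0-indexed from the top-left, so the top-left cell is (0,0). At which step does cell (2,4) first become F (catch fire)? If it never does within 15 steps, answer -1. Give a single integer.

Step 1: cell (2,4)='T' (+3 fires, +1 burnt)
Step 2: cell (2,4)='T' (+5 fires, +3 burnt)
Step 3: cell (2,4)='F' (+8 fires, +5 burnt)
  -> target ignites at step 3
Step 4: cell (2,4)='.' (+5 fires, +8 burnt)
Step 5: cell (2,4)='.' (+2 fires, +5 burnt)
Step 6: cell (2,4)='.' (+1 fires, +2 burnt)
Step 7: cell (2,4)='.' (+0 fires, +1 burnt)
  fire out at step 7

3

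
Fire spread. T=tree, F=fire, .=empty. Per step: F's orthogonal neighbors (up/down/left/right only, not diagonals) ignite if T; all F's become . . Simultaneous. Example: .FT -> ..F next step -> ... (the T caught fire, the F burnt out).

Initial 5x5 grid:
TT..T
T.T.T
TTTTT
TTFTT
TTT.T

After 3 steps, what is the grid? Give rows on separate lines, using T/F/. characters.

Step 1: 4 trees catch fire, 1 burn out
  TT..T
  T.T.T
  TTFTT
  TF.FT
  TTF.T
Step 2: 6 trees catch fire, 4 burn out
  TT..T
  T.F.T
  TF.FT
  F...F
  TF..T
Step 3: 4 trees catch fire, 6 burn out
  TT..T
  T...T
  F...F
  .....
  F...F

TT..T
T...T
F...F
.....
F...F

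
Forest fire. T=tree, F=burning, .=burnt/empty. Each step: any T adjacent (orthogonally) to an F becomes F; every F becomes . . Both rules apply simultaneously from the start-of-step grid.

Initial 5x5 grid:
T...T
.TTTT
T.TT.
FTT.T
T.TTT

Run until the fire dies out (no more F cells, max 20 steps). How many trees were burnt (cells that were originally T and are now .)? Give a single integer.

Answer: 15

Derivation:
Step 1: +3 fires, +1 burnt (F count now 3)
Step 2: +1 fires, +3 burnt (F count now 1)
Step 3: +2 fires, +1 burnt (F count now 2)
Step 4: +3 fires, +2 burnt (F count now 3)
Step 5: +3 fires, +3 burnt (F count now 3)
Step 6: +2 fires, +3 burnt (F count now 2)
Step 7: +1 fires, +2 burnt (F count now 1)
Step 8: +0 fires, +1 burnt (F count now 0)
Fire out after step 8
Initially T: 16, now '.': 24
Total burnt (originally-T cells now '.'): 15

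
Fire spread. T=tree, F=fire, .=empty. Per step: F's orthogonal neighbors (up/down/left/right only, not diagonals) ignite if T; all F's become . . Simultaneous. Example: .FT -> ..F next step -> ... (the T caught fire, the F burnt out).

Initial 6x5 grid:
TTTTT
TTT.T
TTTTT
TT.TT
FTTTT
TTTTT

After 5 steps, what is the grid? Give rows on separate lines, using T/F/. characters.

Step 1: 3 trees catch fire, 1 burn out
  TTTTT
  TTT.T
  TTTTT
  FT.TT
  .FTTT
  FTTTT
Step 2: 4 trees catch fire, 3 burn out
  TTTTT
  TTT.T
  FTTTT
  .F.TT
  ..FTT
  .FTTT
Step 3: 4 trees catch fire, 4 burn out
  TTTTT
  FTT.T
  .FTTT
  ...TT
  ...FT
  ..FTT
Step 4: 6 trees catch fire, 4 burn out
  FTTTT
  .FT.T
  ..FTT
  ...FT
  ....F
  ...FT
Step 5: 5 trees catch fire, 6 burn out
  .FTTT
  ..F.T
  ...FT
  ....F
  .....
  ....F

.FTTT
..F.T
...FT
....F
.....
....F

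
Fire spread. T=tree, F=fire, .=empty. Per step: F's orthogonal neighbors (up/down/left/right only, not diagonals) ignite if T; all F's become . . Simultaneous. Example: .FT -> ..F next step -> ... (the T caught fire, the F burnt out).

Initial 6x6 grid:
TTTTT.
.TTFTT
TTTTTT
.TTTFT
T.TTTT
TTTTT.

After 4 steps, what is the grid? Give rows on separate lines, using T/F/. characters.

Step 1: 8 trees catch fire, 2 burn out
  TTTFT.
  .TF.FT
  TTTFFT
  .TTF.F
  T.TTFT
  TTTTT.
Step 2: 10 trees catch fire, 8 burn out
  TTF.F.
  .F...F
  TTF..F
  .TF...
  T.TF.F
  TTTTF.
Step 3: 5 trees catch fire, 10 burn out
  TF....
  ......
  TF....
  .F....
  T.F...
  TTTF..
Step 4: 3 trees catch fire, 5 burn out
  F.....
  ......
  F.....
  ......
  T.....
  TTF...

F.....
......
F.....
......
T.....
TTF...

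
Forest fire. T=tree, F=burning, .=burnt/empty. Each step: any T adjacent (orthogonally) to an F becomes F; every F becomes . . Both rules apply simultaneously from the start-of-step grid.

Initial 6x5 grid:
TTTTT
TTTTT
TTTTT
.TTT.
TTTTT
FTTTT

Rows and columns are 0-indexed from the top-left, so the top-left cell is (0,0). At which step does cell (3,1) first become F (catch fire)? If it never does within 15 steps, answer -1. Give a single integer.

Step 1: cell (3,1)='T' (+2 fires, +1 burnt)
Step 2: cell (3,1)='T' (+2 fires, +2 burnt)
Step 3: cell (3,1)='F' (+3 fires, +2 burnt)
  -> target ignites at step 3
Step 4: cell (3,1)='.' (+4 fires, +3 burnt)
Step 5: cell (3,1)='.' (+5 fires, +4 burnt)
Step 6: cell (3,1)='.' (+4 fires, +5 burnt)
Step 7: cell (3,1)='.' (+4 fires, +4 burnt)
Step 8: cell (3,1)='.' (+2 fires, +4 burnt)
Step 9: cell (3,1)='.' (+1 fires, +2 burnt)
Step 10: cell (3,1)='.' (+0 fires, +1 burnt)
  fire out at step 10

3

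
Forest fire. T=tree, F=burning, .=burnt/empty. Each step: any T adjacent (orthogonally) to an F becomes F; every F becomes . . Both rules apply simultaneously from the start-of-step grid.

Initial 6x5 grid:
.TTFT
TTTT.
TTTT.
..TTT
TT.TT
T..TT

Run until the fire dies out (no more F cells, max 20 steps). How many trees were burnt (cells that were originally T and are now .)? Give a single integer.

Step 1: +3 fires, +1 burnt (F count now 3)
Step 2: +3 fires, +3 burnt (F count now 3)
Step 3: +3 fires, +3 burnt (F count now 3)
Step 4: +5 fires, +3 burnt (F count now 5)
Step 5: +3 fires, +5 burnt (F count now 3)
Step 6: +1 fires, +3 burnt (F count now 1)
Step 7: +0 fires, +1 burnt (F count now 0)
Fire out after step 7
Initially T: 21, now '.': 27
Total burnt (originally-T cells now '.'): 18

Answer: 18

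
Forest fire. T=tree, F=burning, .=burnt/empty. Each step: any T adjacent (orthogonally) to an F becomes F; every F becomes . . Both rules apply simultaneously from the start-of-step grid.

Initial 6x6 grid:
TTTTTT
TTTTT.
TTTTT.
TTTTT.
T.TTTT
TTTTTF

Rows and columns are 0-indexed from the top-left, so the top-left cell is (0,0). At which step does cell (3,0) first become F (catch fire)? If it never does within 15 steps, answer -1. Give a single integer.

Step 1: cell (3,0)='T' (+2 fires, +1 burnt)
Step 2: cell (3,0)='T' (+2 fires, +2 burnt)
Step 3: cell (3,0)='T' (+3 fires, +2 burnt)
Step 4: cell (3,0)='T' (+4 fires, +3 burnt)
Step 5: cell (3,0)='T' (+4 fires, +4 burnt)
Step 6: cell (3,0)='T' (+5 fires, +4 burnt)
Step 7: cell (3,0)='F' (+5 fires, +5 burnt)
  -> target ignites at step 7
Step 8: cell (3,0)='.' (+3 fires, +5 burnt)
Step 9: cell (3,0)='.' (+2 fires, +3 burnt)
Step 10: cell (3,0)='.' (+1 fires, +2 burnt)
Step 11: cell (3,0)='.' (+0 fires, +1 burnt)
  fire out at step 11

7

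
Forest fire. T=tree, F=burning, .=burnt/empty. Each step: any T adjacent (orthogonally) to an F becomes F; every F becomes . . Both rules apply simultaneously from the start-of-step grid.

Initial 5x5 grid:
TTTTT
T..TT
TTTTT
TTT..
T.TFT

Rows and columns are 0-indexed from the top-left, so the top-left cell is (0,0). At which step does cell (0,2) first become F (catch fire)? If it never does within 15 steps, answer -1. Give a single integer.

Step 1: cell (0,2)='T' (+2 fires, +1 burnt)
Step 2: cell (0,2)='T' (+1 fires, +2 burnt)
Step 3: cell (0,2)='T' (+2 fires, +1 burnt)
Step 4: cell (0,2)='T' (+3 fires, +2 burnt)
Step 5: cell (0,2)='T' (+4 fires, +3 burnt)
Step 6: cell (0,2)='T' (+3 fires, +4 burnt)
Step 7: cell (0,2)='F' (+3 fires, +3 burnt)
  -> target ignites at step 7
Step 8: cell (0,2)='.' (+1 fires, +3 burnt)
Step 9: cell (0,2)='.' (+0 fires, +1 burnt)
  fire out at step 9

7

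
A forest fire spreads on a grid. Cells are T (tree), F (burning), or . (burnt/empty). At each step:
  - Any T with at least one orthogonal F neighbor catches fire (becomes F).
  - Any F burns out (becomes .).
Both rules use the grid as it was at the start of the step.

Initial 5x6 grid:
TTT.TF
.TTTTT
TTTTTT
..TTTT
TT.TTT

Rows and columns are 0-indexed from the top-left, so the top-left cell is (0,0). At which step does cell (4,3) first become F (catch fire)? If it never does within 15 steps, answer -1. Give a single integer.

Step 1: cell (4,3)='T' (+2 fires, +1 burnt)
Step 2: cell (4,3)='T' (+2 fires, +2 burnt)
Step 3: cell (4,3)='T' (+3 fires, +2 burnt)
Step 4: cell (4,3)='T' (+4 fires, +3 burnt)
Step 5: cell (4,3)='T' (+5 fires, +4 burnt)
Step 6: cell (4,3)='F' (+4 fires, +5 burnt)
  -> target ignites at step 6
Step 7: cell (4,3)='.' (+2 fires, +4 burnt)
Step 8: cell (4,3)='.' (+0 fires, +2 burnt)
  fire out at step 8

6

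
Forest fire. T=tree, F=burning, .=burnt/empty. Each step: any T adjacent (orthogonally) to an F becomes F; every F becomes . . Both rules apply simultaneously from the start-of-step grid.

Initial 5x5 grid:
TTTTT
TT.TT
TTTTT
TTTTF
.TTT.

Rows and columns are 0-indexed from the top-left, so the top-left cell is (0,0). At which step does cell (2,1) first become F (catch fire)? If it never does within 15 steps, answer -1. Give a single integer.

Step 1: cell (2,1)='T' (+2 fires, +1 burnt)
Step 2: cell (2,1)='T' (+4 fires, +2 burnt)
Step 3: cell (2,1)='T' (+5 fires, +4 burnt)
Step 4: cell (2,1)='F' (+4 fires, +5 burnt)
  -> target ignites at step 4
Step 5: cell (2,1)='.' (+3 fires, +4 burnt)
Step 6: cell (2,1)='.' (+2 fires, +3 burnt)
Step 7: cell (2,1)='.' (+1 fires, +2 burnt)
Step 8: cell (2,1)='.' (+0 fires, +1 burnt)
  fire out at step 8

4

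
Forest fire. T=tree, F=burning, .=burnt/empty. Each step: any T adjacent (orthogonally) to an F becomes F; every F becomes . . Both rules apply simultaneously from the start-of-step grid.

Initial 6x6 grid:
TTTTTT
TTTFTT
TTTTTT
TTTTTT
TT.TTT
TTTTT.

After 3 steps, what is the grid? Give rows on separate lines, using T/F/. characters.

Step 1: 4 trees catch fire, 1 burn out
  TTTFTT
  TTF.FT
  TTTFTT
  TTTTTT
  TT.TTT
  TTTTT.
Step 2: 7 trees catch fire, 4 burn out
  TTF.FT
  TF...F
  TTF.FT
  TTTFTT
  TT.TTT
  TTTTT.
Step 3: 8 trees catch fire, 7 burn out
  TF...F
  F.....
  TF...F
  TTF.FT
  TT.FTT
  TTTTT.

TF...F
F.....
TF...F
TTF.FT
TT.FTT
TTTTT.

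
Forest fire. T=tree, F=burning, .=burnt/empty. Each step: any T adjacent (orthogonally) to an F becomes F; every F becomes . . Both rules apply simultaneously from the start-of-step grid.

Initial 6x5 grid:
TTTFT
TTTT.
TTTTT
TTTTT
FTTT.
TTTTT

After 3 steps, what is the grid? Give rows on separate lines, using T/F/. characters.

Step 1: 6 trees catch fire, 2 burn out
  TTF.F
  TTTF.
  TTTTT
  FTTTT
  .FTT.
  FTTTT
Step 2: 7 trees catch fire, 6 burn out
  TF...
  TTF..
  FTTFT
  .FTTT
  ..FT.
  .FTTT
Step 3: 10 trees catch fire, 7 burn out
  F....
  FF...
  .FF.F
  ..FFT
  ...F.
  ..FTT

F....
FF...
.FF.F
..FFT
...F.
..FTT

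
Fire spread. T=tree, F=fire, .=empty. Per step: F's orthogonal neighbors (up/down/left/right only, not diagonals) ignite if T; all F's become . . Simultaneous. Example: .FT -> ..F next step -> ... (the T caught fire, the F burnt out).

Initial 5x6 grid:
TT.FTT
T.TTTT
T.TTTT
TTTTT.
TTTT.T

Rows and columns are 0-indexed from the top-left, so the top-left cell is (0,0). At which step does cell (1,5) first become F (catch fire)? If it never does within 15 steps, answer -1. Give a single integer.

Step 1: cell (1,5)='T' (+2 fires, +1 burnt)
Step 2: cell (1,5)='T' (+4 fires, +2 burnt)
Step 3: cell (1,5)='F' (+4 fires, +4 burnt)
  -> target ignites at step 3
Step 4: cell (1,5)='.' (+4 fires, +4 burnt)
Step 5: cell (1,5)='.' (+2 fires, +4 burnt)
Step 6: cell (1,5)='.' (+2 fires, +2 burnt)
Step 7: cell (1,5)='.' (+2 fires, +2 burnt)
Step 8: cell (1,5)='.' (+1 fires, +2 burnt)
Step 9: cell (1,5)='.' (+1 fires, +1 burnt)
Step 10: cell (1,5)='.' (+1 fires, +1 burnt)
Step 11: cell (1,5)='.' (+0 fires, +1 burnt)
  fire out at step 11

3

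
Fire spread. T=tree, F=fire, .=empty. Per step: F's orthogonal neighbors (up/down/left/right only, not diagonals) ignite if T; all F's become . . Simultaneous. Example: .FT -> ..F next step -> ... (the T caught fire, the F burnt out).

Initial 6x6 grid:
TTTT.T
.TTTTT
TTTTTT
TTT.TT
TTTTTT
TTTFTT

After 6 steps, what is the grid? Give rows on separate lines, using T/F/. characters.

Step 1: 3 trees catch fire, 1 burn out
  TTTT.T
  .TTTTT
  TTTTTT
  TTT.TT
  TTTFTT
  TTF.FT
Step 2: 4 trees catch fire, 3 burn out
  TTTT.T
  .TTTTT
  TTTTTT
  TTT.TT
  TTF.FT
  TF...F
Step 3: 5 trees catch fire, 4 burn out
  TTTT.T
  .TTTTT
  TTTTTT
  TTF.FT
  TF...F
  F.....
Step 4: 5 trees catch fire, 5 burn out
  TTTT.T
  .TTTTT
  TTFTFT
  TF...F
  F.....
  ......
Step 5: 6 trees catch fire, 5 burn out
  TTTT.T
  .TFTFT
  TF.F.F
  F.....
  ......
  ......
Step 6: 5 trees catch fire, 6 burn out
  TTFT.T
  .F.F.F
  F.....
  ......
  ......
  ......

TTFT.T
.F.F.F
F.....
......
......
......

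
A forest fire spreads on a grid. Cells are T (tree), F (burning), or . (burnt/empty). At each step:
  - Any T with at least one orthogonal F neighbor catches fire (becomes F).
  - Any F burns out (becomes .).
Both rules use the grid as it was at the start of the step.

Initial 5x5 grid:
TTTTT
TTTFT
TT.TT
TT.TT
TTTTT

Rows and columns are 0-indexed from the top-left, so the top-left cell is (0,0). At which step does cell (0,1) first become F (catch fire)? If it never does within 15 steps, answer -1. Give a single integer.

Step 1: cell (0,1)='T' (+4 fires, +1 burnt)
Step 2: cell (0,1)='T' (+5 fires, +4 burnt)
Step 3: cell (0,1)='F' (+5 fires, +5 burnt)
  -> target ignites at step 3
Step 4: cell (0,1)='.' (+5 fires, +5 burnt)
Step 5: cell (0,1)='.' (+2 fires, +5 burnt)
Step 6: cell (0,1)='.' (+1 fires, +2 burnt)
Step 7: cell (0,1)='.' (+0 fires, +1 burnt)
  fire out at step 7

3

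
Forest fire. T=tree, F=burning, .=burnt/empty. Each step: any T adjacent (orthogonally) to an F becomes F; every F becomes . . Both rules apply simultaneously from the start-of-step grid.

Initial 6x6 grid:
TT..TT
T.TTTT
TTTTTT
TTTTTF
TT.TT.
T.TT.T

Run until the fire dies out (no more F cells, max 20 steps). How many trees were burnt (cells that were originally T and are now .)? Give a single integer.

Answer: 27

Derivation:
Step 1: +2 fires, +1 burnt (F count now 2)
Step 2: +4 fires, +2 burnt (F count now 4)
Step 3: +5 fires, +4 burnt (F count now 5)
Step 4: +5 fires, +5 burnt (F count now 5)
Step 5: +5 fires, +5 burnt (F count now 5)
Step 6: +2 fires, +5 burnt (F count now 2)
Step 7: +2 fires, +2 burnt (F count now 2)
Step 8: +1 fires, +2 burnt (F count now 1)
Step 9: +1 fires, +1 burnt (F count now 1)
Step 10: +0 fires, +1 burnt (F count now 0)
Fire out after step 10
Initially T: 28, now '.': 35
Total burnt (originally-T cells now '.'): 27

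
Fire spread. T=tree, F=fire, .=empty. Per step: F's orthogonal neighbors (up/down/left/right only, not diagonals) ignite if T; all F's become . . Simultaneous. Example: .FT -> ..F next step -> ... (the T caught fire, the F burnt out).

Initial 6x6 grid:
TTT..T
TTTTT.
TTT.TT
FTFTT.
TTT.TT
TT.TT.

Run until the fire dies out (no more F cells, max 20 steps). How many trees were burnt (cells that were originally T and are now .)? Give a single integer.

Answer: 25

Derivation:
Step 1: +6 fires, +2 burnt (F count now 6)
Step 2: +6 fires, +6 burnt (F count now 6)
Step 3: +7 fires, +6 burnt (F count now 7)
Step 4: +5 fires, +7 burnt (F count now 5)
Step 5: +1 fires, +5 burnt (F count now 1)
Step 6: +0 fires, +1 burnt (F count now 0)
Fire out after step 6
Initially T: 26, now '.': 35
Total burnt (originally-T cells now '.'): 25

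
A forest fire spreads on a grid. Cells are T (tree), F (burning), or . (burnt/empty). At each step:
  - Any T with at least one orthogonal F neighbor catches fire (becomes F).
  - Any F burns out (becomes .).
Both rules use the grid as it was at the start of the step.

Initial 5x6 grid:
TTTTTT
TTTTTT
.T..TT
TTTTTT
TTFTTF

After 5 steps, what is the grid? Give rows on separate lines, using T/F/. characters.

Step 1: 5 trees catch fire, 2 burn out
  TTTTTT
  TTTTTT
  .T..TT
  TTFTTF
  TF.FF.
Step 2: 5 trees catch fire, 5 burn out
  TTTTTT
  TTTTTT
  .T..TF
  TF.FF.
  F.....
Step 3: 4 trees catch fire, 5 burn out
  TTTTTT
  TTTTTF
  .F..F.
  F.....
  ......
Step 4: 3 trees catch fire, 4 burn out
  TTTTTF
  TFTTF.
  ......
  ......
  ......
Step 5: 5 trees catch fire, 3 burn out
  TFTTF.
  F.FF..
  ......
  ......
  ......

TFTTF.
F.FF..
......
......
......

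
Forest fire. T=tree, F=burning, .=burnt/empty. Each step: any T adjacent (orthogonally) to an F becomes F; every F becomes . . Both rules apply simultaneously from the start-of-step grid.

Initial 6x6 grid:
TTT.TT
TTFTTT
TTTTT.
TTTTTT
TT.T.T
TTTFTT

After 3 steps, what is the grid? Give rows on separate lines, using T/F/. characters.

Step 1: 7 trees catch fire, 2 burn out
  TTF.TT
  TF.FTT
  TTFTT.
  TTTTTT
  TT.F.T
  TTF.FT
Step 2: 9 trees catch fire, 7 burn out
  TF..TT
  F...FT
  TF.FT.
  TTFFTT
  TT...T
  TF...F
Step 3: 10 trees catch fire, 9 burn out
  F...FT
  .....F
  F...F.
  TF..FT
  TF...F
  F.....

F...FT
.....F
F...F.
TF..FT
TF...F
F.....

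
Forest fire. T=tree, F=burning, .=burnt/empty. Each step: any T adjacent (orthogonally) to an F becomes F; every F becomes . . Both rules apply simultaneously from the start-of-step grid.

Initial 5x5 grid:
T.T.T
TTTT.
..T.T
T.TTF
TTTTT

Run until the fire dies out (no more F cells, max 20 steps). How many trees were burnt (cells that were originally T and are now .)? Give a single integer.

Answer: 16

Derivation:
Step 1: +3 fires, +1 burnt (F count now 3)
Step 2: +2 fires, +3 burnt (F count now 2)
Step 3: +2 fires, +2 burnt (F count now 2)
Step 4: +2 fires, +2 burnt (F count now 2)
Step 5: +4 fires, +2 burnt (F count now 4)
Step 6: +2 fires, +4 burnt (F count now 2)
Step 7: +1 fires, +2 burnt (F count now 1)
Step 8: +0 fires, +1 burnt (F count now 0)
Fire out after step 8
Initially T: 17, now '.': 24
Total burnt (originally-T cells now '.'): 16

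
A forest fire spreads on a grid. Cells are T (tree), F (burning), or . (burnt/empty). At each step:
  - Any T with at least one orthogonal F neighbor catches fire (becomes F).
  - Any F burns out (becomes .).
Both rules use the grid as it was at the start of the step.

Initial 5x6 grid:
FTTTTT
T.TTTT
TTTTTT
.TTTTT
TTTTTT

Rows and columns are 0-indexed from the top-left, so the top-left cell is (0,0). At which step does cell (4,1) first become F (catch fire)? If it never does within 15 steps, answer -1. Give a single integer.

Step 1: cell (4,1)='T' (+2 fires, +1 burnt)
Step 2: cell (4,1)='T' (+2 fires, +2 burnt)
Step 3: cell (4,1)='T' (+3 fires, +2 burnt)
Step 4: cell (4,1)='T' (+4 fires, +3 burnt)
Step 5: cell (4,1)='F' (+5 fires, +4 burnt)
  -> target ignites at step 5
Step 6: cell (4,1)='.' (+5 fires, +5 burnt)
Step 7: cell (4,1)='.' (+3 fires, +5 burnt)
Step 8: cell (4,1)='.' (+2 fires, +3 burnt)
Step 9: cell (4,1)='.' (+1 fires, +2 burnt)
Step 10: cell (4,1)='.' (+0 fires, +1 burnt)
  fire out at step 10

5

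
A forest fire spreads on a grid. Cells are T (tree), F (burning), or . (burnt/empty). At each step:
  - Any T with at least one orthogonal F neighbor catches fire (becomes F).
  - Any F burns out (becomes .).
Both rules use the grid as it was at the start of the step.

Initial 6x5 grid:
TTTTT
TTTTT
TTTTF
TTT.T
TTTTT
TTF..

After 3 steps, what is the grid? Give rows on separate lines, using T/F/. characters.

Step 1: 5 trees catch fire, 2 burn out
  TTTTT
  TTTTF
  TTTF.
  TTT.F
  TTFTT
  TF...
Step 2: 8 trees catch fire, 5 burn out
  TTTTF
  TTTF.
  TTF..
  TTF..
  TF.FF
  F....
Step 3: 5 trees catch fire, 8 burn out
  TTTF.
  TTF..
  TF...
  TF...
  F....
  .....

TTTF.
TTF..
TF...
TF...
F....
.....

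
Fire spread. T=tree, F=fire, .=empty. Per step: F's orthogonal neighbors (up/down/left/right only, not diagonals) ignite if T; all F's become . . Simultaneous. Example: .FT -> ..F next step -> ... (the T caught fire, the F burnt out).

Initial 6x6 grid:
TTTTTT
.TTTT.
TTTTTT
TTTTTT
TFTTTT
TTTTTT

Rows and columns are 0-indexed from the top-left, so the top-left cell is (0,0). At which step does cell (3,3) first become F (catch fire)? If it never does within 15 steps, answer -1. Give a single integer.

Step 1: cell (3,3)='T' (+4 fires, +1 burnt)
Step 2: cell (3,3)='T' (+6 fires, +4 burnt)
Step 3: cell (3,3)='F' (+6 fires, +6 burnt)
  -> target ignites at step 3
Step 4: cell (3,3)='.' (+6 fires, +6 burnt)
Step 5: cell (3,3)='.' (+6 fires, +6 burnt)
Step 6: cell (3,3)='.' (+3 fires, +6 burnt)
Step 7: cell (3,3)='.' (+1 fires, +3 burnt)
Step 8: cell (3,3)='.' (+1 fires, +1 burnt)
Step 9: cell (3,3)='.' (+0 fires, +1 burnt)
  fire out at step 9

3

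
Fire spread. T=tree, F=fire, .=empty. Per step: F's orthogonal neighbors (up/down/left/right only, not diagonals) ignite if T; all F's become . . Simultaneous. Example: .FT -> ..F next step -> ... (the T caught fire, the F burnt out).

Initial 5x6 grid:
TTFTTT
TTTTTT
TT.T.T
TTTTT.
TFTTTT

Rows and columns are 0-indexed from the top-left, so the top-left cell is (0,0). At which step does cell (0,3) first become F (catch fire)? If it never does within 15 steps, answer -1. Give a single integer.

Step 1: cell (0,3)='F' (+6 fires, +2 burnt)
  -> target ignites at step 1
Step 2: cell (0,3)='.' (+8 fires, +6 burnt)
Step 3: cell (0,3)='.' (+7 fires, +8 burnt)
Step 4: cell (0,3)='.' (+3 fires, +7 burnt)
Step 5: cell (0,3)='.' (+1 fires, +3 burnt)
Step 6: cell (0,3)='.' (+0 fires, +1 burnt)
  fire out at step 6

1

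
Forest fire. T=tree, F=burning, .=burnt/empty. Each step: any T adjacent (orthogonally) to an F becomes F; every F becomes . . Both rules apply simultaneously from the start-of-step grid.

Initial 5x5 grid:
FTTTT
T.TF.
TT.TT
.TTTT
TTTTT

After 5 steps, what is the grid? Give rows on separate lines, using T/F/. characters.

Step 1: 5 trees catch fire, 2 burn out
  .FTFT
  F.F..
  TT.FT
  .TTTT
  TTTTT
Step 2: 5 trees catch fire, 5 burn out
  ..F.F
  .....
  FT..F
  .TTFT
  TTTTT
Step 3: 4 trees catch fire, 5 burn out
  .....
  .....
  .F...
  .TF.F
  TTTFT
Step 4: 3 trees catch fire, 4 burn out
  .....
  .....
  .....
  .F...
  TTF.F
Step 5: 1 trees catch fire, 3 burn out
  .....
  .....
  .....
  .....
  TF...

.....
.....
.....
.....
TF...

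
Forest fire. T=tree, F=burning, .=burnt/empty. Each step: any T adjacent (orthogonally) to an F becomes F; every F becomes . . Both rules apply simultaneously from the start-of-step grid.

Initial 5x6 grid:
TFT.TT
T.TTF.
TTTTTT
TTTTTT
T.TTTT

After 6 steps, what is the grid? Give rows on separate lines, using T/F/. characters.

Step 1: 5 trees catch fire, 2 burn out
  F.F.FT
  T.TF..
  TTTTFT
  TTTTTT
  T.TTTT
Step 2: 6 trees catch fire, 5 burn out
  .....F
  F.F...
  TTTF.F
  TTTTFT
  T.TTTT
Step 3: 5 trees catch fire, 6 burn out
  ......
  ......
  FTF...
  TTTF.F
  T.TTFT
Step 4: 5 trees catch fire, 5 burn out
  ......
  ......
  .F....
  FTF...
  T.TF.F
Step 5: 3 trees catch fire, 5 burn out
  ......
  ......
  ......
  .F....
  F.F...
Step 6: 0 trees catch fire, 3 burn out
  ......
  ......
  ......
  ......
  ......

......
......
......
......
......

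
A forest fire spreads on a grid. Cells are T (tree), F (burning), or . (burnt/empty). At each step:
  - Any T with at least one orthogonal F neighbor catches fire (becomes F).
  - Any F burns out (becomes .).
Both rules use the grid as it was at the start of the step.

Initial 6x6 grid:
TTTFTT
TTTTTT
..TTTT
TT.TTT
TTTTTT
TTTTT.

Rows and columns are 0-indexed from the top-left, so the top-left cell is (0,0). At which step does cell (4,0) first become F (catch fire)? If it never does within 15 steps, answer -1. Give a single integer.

Step 1: cell (4,0)='T' (+3 fires, +1 burnt)
Step 2: cell (4,0)='T' (+5 fires, +3 burnt)
Step 3: cell (4,0)='T' (+6 fires, +5 burnt)
Step 4: cell (4,0)='T' (+4 fires, +6 burnt)
Step 5: cell (4,0)='T' (+4 fires, +4 burnt)
Step 6: cell (4,0)='T' (+4 fires, +4 burnt)
Step 7: cell (4,0)='F' (+3 fires, +4 burnt)
  -> target ignites at step 7
Step 8: cell (4,0)='.' (+2 fires, +3 burnt)
Step 9: cell (4,0)='.' (+0 fires, +2 burnt)
  fire out at step 9

7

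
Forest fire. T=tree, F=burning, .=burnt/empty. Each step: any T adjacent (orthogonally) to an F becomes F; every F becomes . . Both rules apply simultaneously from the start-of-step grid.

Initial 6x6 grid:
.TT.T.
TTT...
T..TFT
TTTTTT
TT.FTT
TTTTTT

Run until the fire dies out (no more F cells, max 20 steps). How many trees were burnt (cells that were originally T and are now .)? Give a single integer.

Answer: 24

Derivation:
Step 1: +6 fires, +2 burnt (F count now 6)
Step 2: +5 fires, +6 burnt (F count now 5)
Step 3: +3 fires, +5 burnt (F count now 3)
Step 4: +3 fires, +3 burnt (F count now 3)
Step 5: +2 fires, +3 burnt (F count now 2)
Step 6: +1 fires, +2 burnt (F count now 1)
Step 7: +1 fires, +1 burnt (F count now 1)
Step 8: +2 fires, +1 burnt (F count now 2)
Step 9: +1 fires, +2 burnt (F count now 1)
Step 10: +0 fires, +1 burnt (F count now 0)
Fire out after step 10
Initially T: 25, now '.': 35
Total burnt (originally-T cells now '.'): 24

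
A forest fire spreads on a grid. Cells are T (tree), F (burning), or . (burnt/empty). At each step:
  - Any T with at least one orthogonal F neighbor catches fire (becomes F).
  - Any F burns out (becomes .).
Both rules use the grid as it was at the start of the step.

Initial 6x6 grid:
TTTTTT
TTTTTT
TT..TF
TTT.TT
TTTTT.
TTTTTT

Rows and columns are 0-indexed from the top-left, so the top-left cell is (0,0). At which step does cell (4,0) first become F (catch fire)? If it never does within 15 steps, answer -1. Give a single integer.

Step 1: cell (4,0)='T' (+3 fires, +1 burnt)
Step 2: cell (4,0)='T' (+3 fires, +3 burnt)
Step 3: cell (4,0)='T' (+3 fires, +3 burnt)
Step 4: cell (4,0)='T' (+4 fires, +3 burnt)
Step 5: cell (4,0)='T' (+5 fires, +4 burnt)
Step 6: cell (4,0)='T' (+6 fires, +5 burnt)
Step 7: cell (4,0)='F' (+5 fires, +6 burnt)
  -> target ignites at step 7
Step 8: cell (4,0)='.' (+2 fires, +5 burnt)
Step 9: cell (4,0)='.' (+0 fires, +2 burnt)
  fire out at step 9

7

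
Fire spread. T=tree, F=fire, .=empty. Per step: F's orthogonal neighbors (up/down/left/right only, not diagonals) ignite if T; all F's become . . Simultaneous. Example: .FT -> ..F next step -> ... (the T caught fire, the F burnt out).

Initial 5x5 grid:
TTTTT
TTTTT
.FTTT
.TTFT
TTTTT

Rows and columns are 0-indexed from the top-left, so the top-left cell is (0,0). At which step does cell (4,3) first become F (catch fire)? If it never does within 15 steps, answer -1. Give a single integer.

Step 1: cell (4,3)='F' (+7 fires, +2 burnt)
  -> target ignites at step 1
Step 2: cell (4,3)='.' (+8 fires, +7 burnt)
Step 3: cell (4,3)='.' (+5 fires, +8 burnt)
Step 4: cell (4,3)='.' (+1 fires, +5 burnt)
Step 5: cell (4,3)='.' (+0 fires, +1 burnt)
  fire out at step 5

1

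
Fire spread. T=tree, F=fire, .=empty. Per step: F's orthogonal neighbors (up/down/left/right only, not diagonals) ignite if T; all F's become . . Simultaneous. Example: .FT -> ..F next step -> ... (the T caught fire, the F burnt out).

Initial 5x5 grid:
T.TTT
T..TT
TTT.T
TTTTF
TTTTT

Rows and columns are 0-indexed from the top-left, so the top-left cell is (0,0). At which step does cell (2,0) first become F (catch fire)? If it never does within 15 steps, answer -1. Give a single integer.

Step 1: cell (2,0)='T' (+3 fires, +1 burnt)
Step 2: cell (2,0)='T' (+3 fires, +3 burnt)
Step 3: cell (2,0)='T' (+5 fires, +3 burnt)
Step 4: cell (2,0)='T' (+4 fires, +5 burnt)
Step 5: cell (2,0)='F' (+3 fires, +4 burnt)
  -> target ignites at step 5
Step 6: cell (2,0)='.' (+1 fires, +3 burnt)
Step 7: cell (2,0)='.' (+1 fires, +1 burnt)
Step 8: cell (2,0)='.' (+0 fires, +1 burnt)
  fire out at step 8

5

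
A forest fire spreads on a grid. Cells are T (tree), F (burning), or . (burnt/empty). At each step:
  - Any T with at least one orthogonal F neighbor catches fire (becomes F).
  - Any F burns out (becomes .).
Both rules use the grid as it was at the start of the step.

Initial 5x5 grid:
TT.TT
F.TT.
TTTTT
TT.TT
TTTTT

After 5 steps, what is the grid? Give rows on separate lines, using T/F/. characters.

Step 1: 2 trees catch fire, 1 burn out
  FT.TT
  ..TT.
  FTTTT
  TT.TT
  TTTTT
Step 2: 3 trees catch fire, 2 burn out
  .F.TT
  ..TT.
  .FTTT
  FT.TT
  TTTTT
Step 3: 3 trees catch fire, 3 burn out
  ...TT
  ..TT.
  ..FTT
  .F.TT
  FTTTT
Step 4: 3 trees catch fire, 3 burn out
  ...TT
  ..FT.
  ...FT
  ...TT
  .FTTT
Step 5: 4 trees catch fire, 3 burn out
  ...TT
  ...F.
  ....F
  ...FT
  ..FTT

...TT
...F.
....F
...FT
..FTT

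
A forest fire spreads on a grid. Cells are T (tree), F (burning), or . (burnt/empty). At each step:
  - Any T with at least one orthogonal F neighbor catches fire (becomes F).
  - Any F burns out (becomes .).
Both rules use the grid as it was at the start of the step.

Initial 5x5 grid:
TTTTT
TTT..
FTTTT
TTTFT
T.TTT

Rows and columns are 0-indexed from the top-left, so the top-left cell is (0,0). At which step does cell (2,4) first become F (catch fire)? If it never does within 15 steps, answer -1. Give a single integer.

Step 1: cell (2,4)='T' (+7 fires, +2 burnt)
Step 2: cell (2,4)='F' (+8 fires, +7 burnt)
  -> target ignites at step 2
Step 3: cell (2,4)='.' (+2 fires, +8 burnt)
Step 4: cell (2,4)='.' (+1 fires, +2 burnt)
Step 5: cell (2,4)='.' (+1 fires, +1 burnt)
Step 6: cell (2,4)='.' (+1 fires, +1 burnt)
Step 7: cell (2,4)='.' (+0 fires, +1 burnt)
  fire out at step 7

2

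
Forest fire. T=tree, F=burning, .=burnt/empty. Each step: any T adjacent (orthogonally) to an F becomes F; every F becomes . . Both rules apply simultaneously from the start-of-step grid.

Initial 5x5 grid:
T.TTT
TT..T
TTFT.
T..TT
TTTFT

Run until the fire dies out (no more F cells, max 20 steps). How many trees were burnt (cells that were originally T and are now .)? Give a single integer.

Answer: 13

Derivation:
Step 1: +5 fires, +2 burnt (F count now 5)
Step 2: +4 fires, +5 burnt (F count now 4)
Step 3: +3 fires, +4 burnt (F count now 3)
Step 4: +1 fires, +3 burnt (F count now 1)
Step 5: +0 fires, +1 burnt (F count now 0)
Fire out after step 5
Initially T: 17, now '.': 21
Total burnt (originally-T cells now '.'): 13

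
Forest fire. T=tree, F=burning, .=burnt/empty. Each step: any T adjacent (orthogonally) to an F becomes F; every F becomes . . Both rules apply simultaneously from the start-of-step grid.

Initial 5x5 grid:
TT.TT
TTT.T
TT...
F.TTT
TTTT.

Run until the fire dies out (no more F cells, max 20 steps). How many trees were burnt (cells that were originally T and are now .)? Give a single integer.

Answer: 14

Derivation:
Step 1: +2 fires, +1 burnt (F count now 2)
Step 2: +3 fires, +2 burnt (F count now 3)
Step 3: +3 fires, +3 burnt (F count now 3)
Step 4: +4 fires, +3 burnt (F count now 4)
Step 5: +1 fires, +4 burnt (F count now 1)
Step 6: +1 fires, +1 burnt (F count now 1)
Step 7: +0 fires, +1 burnt (F count now 0)
Fire out after step 7
Initially T: 17, now '.': 22
Total burnt (originally-T cells now '.'): 14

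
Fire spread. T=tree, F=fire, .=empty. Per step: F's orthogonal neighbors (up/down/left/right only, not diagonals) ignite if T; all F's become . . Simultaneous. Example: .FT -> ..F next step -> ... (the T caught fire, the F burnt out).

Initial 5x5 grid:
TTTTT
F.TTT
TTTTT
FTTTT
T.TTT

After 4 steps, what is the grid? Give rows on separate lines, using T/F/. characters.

Step 1: 4 trees catch fire, 2 burn out
  FTTTT
  ..TTT
  FTTTT
  .FTTT
  F.TTT
Step 2: 3 trees catch fire, 4 burn out
  .FTTT
  ..TTT
  .FTTT
  ..FTT
  ..TTT
Step 3: 4 trees catch fire, 3 burn out
  ..FTT
  ..TTT
  ..FTT
  ...FT
  ..FTT
Step 4: 5 trees catch fire, 4 burn out
  ...FT
  ..FTT
  ...FT
  ....F
  ...FT

...FT
..FTT
...FT
....F
...FT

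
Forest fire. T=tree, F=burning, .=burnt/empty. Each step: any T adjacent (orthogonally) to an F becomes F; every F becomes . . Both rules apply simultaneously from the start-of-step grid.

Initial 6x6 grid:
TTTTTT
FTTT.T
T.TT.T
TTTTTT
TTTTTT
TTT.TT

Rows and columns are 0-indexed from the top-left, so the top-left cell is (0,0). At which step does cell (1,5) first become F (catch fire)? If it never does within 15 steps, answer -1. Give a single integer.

Step 1: cell (1,5)='T' (+3 fires, +1 burnt)
Step 2: cell (1,5)='T' (+3 fires, +3 burnt)
Step 3: cell (1,5)='T' (+5 fires, +3 burnt)
Step 4: cell (1,5)='T' (+5 fires, +5 burnt)
Step 5: cell (1,5)='T' (+4 fires, +5 burnt)
Step 6: cell (1,5)='T' (+4 fires, +4 burnt)
Step 7: cell (1,5)='F' (+3 fires, +4 burnt)
  -> target ignites at step 7
Step 8: cell (1,5)='.' (+3 fires, +3 burnt)
Step 9: cell (1,5)='.' (+1 fires, +3 burnt)
Step 10: cell (1,5)='.' (+0 fires, +1 burnt)
  fire out at step 10

7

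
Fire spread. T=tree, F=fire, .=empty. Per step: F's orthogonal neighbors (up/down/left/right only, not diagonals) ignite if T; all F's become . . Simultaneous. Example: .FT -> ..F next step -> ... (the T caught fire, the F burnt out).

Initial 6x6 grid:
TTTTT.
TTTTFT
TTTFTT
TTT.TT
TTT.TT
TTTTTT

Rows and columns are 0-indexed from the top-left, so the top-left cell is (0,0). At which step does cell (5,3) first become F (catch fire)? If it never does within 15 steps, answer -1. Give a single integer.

Step 1: cell (5,3)='T' (+5 fires, +2 burnt)
Step 2: cell (5,3)='T' (+6 fires, +5 burnt)
Step 3: cell (5,3)='T' (+7 fires, +6 burnt)
Step 4: cell (5,3)='T' (+7 fires, +7 burnt)
Step 5: cell (5,3)='F' (+5 fires, +7 burnt)
  -> target ignites at step 5
Step 6: cell (5,3)='.' (+1 fires, +5 burnt)
Step 7: cell (5,3)='.' (+0 fires, +1 burnt)
  fire out at step 7

5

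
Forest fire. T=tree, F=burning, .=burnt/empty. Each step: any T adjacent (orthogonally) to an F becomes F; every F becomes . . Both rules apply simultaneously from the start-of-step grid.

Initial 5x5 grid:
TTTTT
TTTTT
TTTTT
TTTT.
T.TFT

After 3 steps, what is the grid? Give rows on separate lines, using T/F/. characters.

Step 1: 3 trees catch fire, 1 burn out
  TTTTT
  TTTTT
  TTTTT
  TTTF.
  T.F.F
Step 2: 2 trees catch fire, 3 burn out
  TTTTT
  TTTTT
  TTTFT
  TTF..
  T....
Step 3: 4 trees catch fire, 2 burn out
  TTTTT
  TTTFT
  TTF.F
  TF...
  T....

TTTTT
TTTFT
TTF.F
TF...
T....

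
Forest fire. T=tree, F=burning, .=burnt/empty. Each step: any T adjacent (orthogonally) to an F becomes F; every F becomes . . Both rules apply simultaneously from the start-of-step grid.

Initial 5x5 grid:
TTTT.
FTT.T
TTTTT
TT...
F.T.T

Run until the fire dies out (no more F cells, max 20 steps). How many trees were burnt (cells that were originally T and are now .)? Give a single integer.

Answer: 14

Derivation:
Step 1: +4 fires, +2 burnt (F count now 4)
Step 2: +4 fires, +4 burnt (F count now 4)
Step 3: +2 fires, +4 burnt (F count now 2)
Step 4: +2 fires, +2 burnt (F count now 2)
Step 5: +1 fires, +2 burnt (F count now 1)
Step 6: +1 fires, +1 burnt (F count now 1)
Step 7: +0 fires, +1 burnt (F count now 0)
Fire out after step 7
Initially T: 16, now '.': 23
Total burnt (originally-T cells now '.'): 14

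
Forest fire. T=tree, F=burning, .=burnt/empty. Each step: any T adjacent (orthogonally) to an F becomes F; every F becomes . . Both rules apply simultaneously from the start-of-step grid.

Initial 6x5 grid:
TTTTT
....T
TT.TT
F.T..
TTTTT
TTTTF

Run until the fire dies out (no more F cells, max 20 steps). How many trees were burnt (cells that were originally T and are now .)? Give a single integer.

Answer: 12

Derivation:
Step 1: +4 fires, +2 burnt (F count now 4)
Step 2: +5 fires, +4 burnt (F count now 5)
Step 3: +2 fires, +5 burnt (F count now 2)
Step 4: +1 fires, +2 burnt (F count now 1)
Step 5: +0 fires, +1 burnt (F count now 0)
Fire out after step 5
Initially T: 20, now '.': 22
Total burnt (originally-T cells now '.'): 12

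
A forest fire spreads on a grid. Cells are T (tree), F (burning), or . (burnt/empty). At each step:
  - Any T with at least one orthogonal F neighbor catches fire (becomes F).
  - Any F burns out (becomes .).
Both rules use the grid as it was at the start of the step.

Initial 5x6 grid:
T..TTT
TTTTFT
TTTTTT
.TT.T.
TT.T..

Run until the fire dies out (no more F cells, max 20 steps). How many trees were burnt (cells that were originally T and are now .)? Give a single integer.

Answer: 20

Derivation:
Step 1: +4 fires, +1 burnt (F count now 4)
Step 2: +6 fires, +4 burnt (F count now 6)
Step 3: +2 fires, +6 burnt (F count now 2)
Step 4: +3 fires, +2 burnt (F count now 3)
Step 5: +3 fires, +3 burnt (F count now 3)
Step 6: +1 fires, +3 burnt (F count now 1)
Step 7: +1 fires, +1 burnt (F count now 1)
Step 8: +0 fires, +1 burnt (F count now 0)
Fire out after step 8
Initially T: 21, now '.': 29
Total burnt (originally-T cells now '.'): 20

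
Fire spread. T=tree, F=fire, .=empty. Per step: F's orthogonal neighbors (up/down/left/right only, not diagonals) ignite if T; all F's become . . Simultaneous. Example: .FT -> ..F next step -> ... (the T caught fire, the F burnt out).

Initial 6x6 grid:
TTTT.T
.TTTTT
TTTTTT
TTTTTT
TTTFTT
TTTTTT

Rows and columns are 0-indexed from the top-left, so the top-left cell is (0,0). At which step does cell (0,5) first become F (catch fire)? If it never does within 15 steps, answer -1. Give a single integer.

Step 1: cell (0,5)='T' (+4 fires, +1 burnt)
Step 2: cell (0,5)='T' (+7 fires, +4 burnt)
Step 3: cell (0,5)='T' (+8 fires, +7 burnt)
Step 4: cell (0,5)='T' (+7 fires, +8 burnt)
Step 5: cell (0,5)='T' (+4 fires, +7 burnt)
Step 6: cell (0,5)='F' (+2 fires, +4 burnt)
  -> target ignites at step 6
Step 7: cell (0,5)='.' (+1 fires, +2 burnt)
Step 8: cell (0,5)='.' (+0 fires, +1 burnt)
  fire out at step 8

6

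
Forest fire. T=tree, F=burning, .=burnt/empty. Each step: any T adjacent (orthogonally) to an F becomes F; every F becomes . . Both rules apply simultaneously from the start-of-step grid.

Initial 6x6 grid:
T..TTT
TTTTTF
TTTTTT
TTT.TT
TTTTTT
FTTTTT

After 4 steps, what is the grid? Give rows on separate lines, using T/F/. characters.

Step 1: 5 trees catch fire, 2 burn out
  T..TTF
  TTTTF.
  TTTTTF
  TTT.TT
  FTTTTT
  .FTTTT
Step 2: 7 trees catch fire, 5 burn out
  T..TF.
  TTTF..
  TTTTF.
  FTT.TF
  .FTTTT
  ..FTTT
Step 3: 9 trees catch fire, 7 burn out
  T..F..
  TTF...
  FTTF..
  .FT.F.
  ..FTTF
  ...FTT
Step 4: 9 trees catch fire, 9 burn out
  T.....
  FF....
  .FF...
  ..F...
  ...FF.
  ....FF

T.....
FF....
.FF...
..F...
...FF.
....FF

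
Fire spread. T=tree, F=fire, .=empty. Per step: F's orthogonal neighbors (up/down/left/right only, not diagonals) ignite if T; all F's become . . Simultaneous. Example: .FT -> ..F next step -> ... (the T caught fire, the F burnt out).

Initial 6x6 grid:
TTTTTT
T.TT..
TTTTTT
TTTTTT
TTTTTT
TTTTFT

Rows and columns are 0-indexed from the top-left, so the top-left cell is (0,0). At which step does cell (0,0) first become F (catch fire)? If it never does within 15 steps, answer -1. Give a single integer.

Step 1: cell (0,0)='T' (+3 fires, +1 burnt)
Step 2: cell (0,0)='T' (+4 fires, +3 burnt)
Step 3: cell (0,0)='T' (+5 fires, +4 burnt)
Step 4: cell (0,0)='T' (+5 fires, +5 burnt)
Step 5: cell (0,0)='T' (+4 fires, +5 burnt)
Step 6: cell (0,0)='T' (+4 fires, +4 burnt)
Step 7: cell (0,0)='T' (+3 fires, +4 burnt)
Step 8: cell (0,0)='T' (+3 fires, +3 burnt)
Step 9: cell (0,0)='F' (+1 fires, +3 burnt)
  -> target ignites at step 9
Step 10: cell (0,0)='.' (+0 fires, +1 burnt)
  fire out at step 10

9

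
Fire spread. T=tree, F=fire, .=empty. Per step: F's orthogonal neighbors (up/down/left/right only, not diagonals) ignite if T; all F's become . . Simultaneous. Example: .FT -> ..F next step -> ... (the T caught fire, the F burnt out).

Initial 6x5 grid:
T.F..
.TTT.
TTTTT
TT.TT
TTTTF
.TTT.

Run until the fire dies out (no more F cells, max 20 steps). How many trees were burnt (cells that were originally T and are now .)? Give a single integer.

Answer: 19

Derivation:
Step 1: +3 fires, +2 burnt (F count now 3)
Step 2: +7 fires, +3 burnt (F count now 7)
Step 3: +4 fires, +7 burnt (F count now 4)
Step 4: +4 fires, +4 burnt (F count now 4)
Step 5: +1 fires, +4 burnt (F count now 1)
Step 6: +0 fires, +1 burnt (F count now 0)
Fire out after step 6
Initially T: 20, now '.': 29
Total burnt (originally-T cells now '.'): 19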